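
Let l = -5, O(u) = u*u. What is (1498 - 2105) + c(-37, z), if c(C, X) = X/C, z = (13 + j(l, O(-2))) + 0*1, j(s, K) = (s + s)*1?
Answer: -22462/37 ≈ -607.08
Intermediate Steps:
O(u) = u²
j(s, K) = 2*s (j(s, K) = (2*s)*1 = 2*s)
z = 3 (z = (13 + 2*(-5)) + 0*1 = (13 - 10) + 0 = 3 + 0 = 3)
(1498 - 2105) + c(-37, z) = (1498 - 2105) + 3/(-37) = -607 + 3*(-1/37) = -607 - 3/37 = -22462/37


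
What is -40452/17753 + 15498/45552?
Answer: -261255585/134780776 ≈ -1.9384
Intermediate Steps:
-40452/17753 + 15498/45552 = -40452*1/17753 + 15498*(1/45552) = -40452/17753 + 2583/7592 = -261255585/134780776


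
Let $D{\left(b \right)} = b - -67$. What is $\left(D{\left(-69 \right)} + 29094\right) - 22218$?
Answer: $6874$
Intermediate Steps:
$D{\left(b \right)} = 67 + b$ ($D{\left(b \right)} = b + 67 = 67 + b$)
$\left(D{\left(-69 \right)} + 29094\right) - 22218 = \left(\left(67 - 69\right) + 29094\right) - 22218 = \left(-2 + 29094\right) - 22218 = 29092 - 22218 = 6874$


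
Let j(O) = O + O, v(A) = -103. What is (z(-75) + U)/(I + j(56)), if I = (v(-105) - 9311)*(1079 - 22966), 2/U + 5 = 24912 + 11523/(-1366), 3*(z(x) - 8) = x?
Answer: -578191731/7007864161090870 ≈ -8.2506e-8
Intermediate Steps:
z(x) = 8 + x/3
j(O) = 2*O
U = 2732/34011439 (U = 2/(-5 + (24912 + 11523/(-1366))) = 2/(-5 + (24912 + 11523*(-1/1366))) = 2/(-5 + (24912 - 11523/1366)) = 2/(-5 + 34018269/1366) = 2/(34011439/1366) = 2*(1366/34011439) = 2732/34011439 ≈ 8.0326e-5)
I = 206044218 (I = (-103 - 9311)*(1079 - 22966) = -9414*(-21887) = 206044218)
(z(-75) + U)/(I + j(56)) = ((8 + (⅓)*(-75)) + 2732/34011439)/(206044218 + 2*56) = ((8 - 25) + 2732/34011439)/(206044218 + 112) = (-17 + 2732/34011439)/206044330 = -578191731/34011439*1/206044330 = -578191731/7007864161090870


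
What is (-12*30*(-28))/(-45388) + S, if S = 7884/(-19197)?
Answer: -729292/1152531 ≈ -0.63277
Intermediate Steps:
S = -292/711 (S = 7884*(-1/19197) = -292/711 ≈ -0.41069)
(-12*30*(-28))/(-45388) + S = (-12*30*(-28))/(-45388) - 292/711 = -360*(-28)*(-1/45388) - 292/711 = 10080*(-1/45388) - 292/711 = -360/1621 - 292/711 = -729292/1152531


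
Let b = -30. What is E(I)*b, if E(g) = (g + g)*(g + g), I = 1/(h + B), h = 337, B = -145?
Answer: -5/1536 ≈ -0.0032552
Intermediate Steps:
I = 1/192 (I = 1/(337 - 145) = 1/192 ≈ 0.0052083)
E(g) = 4*g**2 (E(g) = (2*g)*(2*g) = 4*g**2)
E(I)*b = (4*(1/192)**2)*(-30) = (4*(1/36864))*(-30) = (1/9216)*(-30) = -5/1536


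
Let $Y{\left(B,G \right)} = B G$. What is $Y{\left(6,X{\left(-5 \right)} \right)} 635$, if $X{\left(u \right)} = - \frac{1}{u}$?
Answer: $762$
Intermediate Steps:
$Y{\left(6,X{\left(-5 \right)} \right)} 635 = 6 \left(- \frac{1}{-5}\right) 635 = 6 \left(\left(-1\right) \left(- \frac{1}{5}\right)\right) 635 = 6 \cdot \frac{1}{5} \cdot 635 = \frac{6}{5} \cdot 635 = 762$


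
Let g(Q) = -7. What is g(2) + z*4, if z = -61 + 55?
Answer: -31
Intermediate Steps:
z = -6
g(2) + z*4 = -7 - 6*4 = -7 - 24 = -31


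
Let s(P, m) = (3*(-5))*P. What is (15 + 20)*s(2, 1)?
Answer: -1050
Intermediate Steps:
s(P, m) = -15*P
(15 + 20)*s(2, 1) = (15 + 20)*(-15*2) = 35*(-30) = -1050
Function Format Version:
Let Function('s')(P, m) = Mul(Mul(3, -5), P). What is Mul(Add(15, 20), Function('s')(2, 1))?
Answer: -1050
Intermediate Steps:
Function('s')(P, m) = Mul(-15, P)
Mul(Add(15, 20), Function('s')(2, 1)) = Mul(Add(15, 20), Mul(-15, 2)) = Mul(35, -30) = -1050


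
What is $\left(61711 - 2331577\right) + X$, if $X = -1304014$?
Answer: $-3573880$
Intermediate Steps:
$\left(61711 - 2331577\right) + X = \left(61711 - 2331577\right) - 1304014 = -2269866 - 1304014 = -3573880$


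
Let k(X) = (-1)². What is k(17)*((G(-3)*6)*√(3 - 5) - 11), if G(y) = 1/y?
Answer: -11 - 2*I*√2 ≈ -11.0 - 2.8284*I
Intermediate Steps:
k(X) = 1
k(17)*((G(-3)*6)*√(3 - 5) - 11) = 1*((6/(-3))*√(3 - 5) - 11) = 1*((-⅓*6)*√(-2) - 11) = 1*(-2*I*√2 - 11) = 1*(-11 - 2*I*√2) = -11 - 2*I*√2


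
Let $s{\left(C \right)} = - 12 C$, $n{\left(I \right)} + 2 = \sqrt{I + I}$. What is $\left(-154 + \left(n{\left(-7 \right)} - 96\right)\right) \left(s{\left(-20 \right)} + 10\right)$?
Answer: $-63000 + 250 i \sqrt{14} \approx -63000.0 + 935.41 i$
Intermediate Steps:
$n{\left(I \right)} = -2 + \sqrt{2} \sqrt{I}$ ($n{\left(I \right)} = -2 + \sqrt{I + I} = -2 + \sqrt{2 I} = -2 + \sqrt{2} \sqrt{I}$)
$\left(-154 + \left(n{\left(-7 \right)} - 96\right)\right) \left(s{\left(-20 \right)} + 10\right) = \left(-154 - \left(98 - \sqrt{2} \sqrt{-7}\right)\right) \left(\left(-12\right) \left(-20\right) + 10\right) = \left(-154 - \left(98 - \sqrt{2} i \sqrt{7}\right)\right) \left(240 + 10\right) = \left(-154 - \left(98 - i \sqrt{14}\right)\right) 250 = \left(-252 + i \sqrt{14}\right) 250 = -63000 + 250 i \sqrt{14}$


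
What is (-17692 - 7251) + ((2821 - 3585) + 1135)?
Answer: -24572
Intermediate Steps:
(-17692 - 7251) + ((2821 - 3585) + 1135) = -24943 + (-764 + 1135) = -24943 + 371 = -24572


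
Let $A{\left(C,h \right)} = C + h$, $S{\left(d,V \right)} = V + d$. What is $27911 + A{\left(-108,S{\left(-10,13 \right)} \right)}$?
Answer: $27806$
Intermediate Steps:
$27911 + A{\left(-108,S{\left(-10,13 \right)} \right)} = 27911 + \left(-108 + \left(13 - 10\right)\right) = 27911 + \left(-108 + 3\right) = 27911 - 105 = 27806$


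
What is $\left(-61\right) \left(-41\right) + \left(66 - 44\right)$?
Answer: $2523$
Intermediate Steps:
$\left(-61\right) \left(-41\right) + \left(66 - 44\right) = 2501 + 22 = 2523$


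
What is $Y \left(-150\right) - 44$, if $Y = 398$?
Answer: $-59744$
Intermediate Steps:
$Y \left(-150\right) - 44 = 398 \left(-150\right) - 44 = -59700 - 44 = -59744$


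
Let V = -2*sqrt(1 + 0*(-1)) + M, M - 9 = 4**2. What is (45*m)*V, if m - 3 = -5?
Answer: -2070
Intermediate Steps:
M = 25 (M = 9 + 4**2 = 9 + 16 = 25)
V = 23 (V = -2*sqrt(1 + 0*(-1)) + 25 = -2*sqrt(1 + 0) + 25 = -2*sqrt(1) + 25 = -2*1 + 25 = -2 + 25 = 23)
m = -2 (m = 3 - 5 = -2)
(45*m)*V = (45*(-2))*23 = -90*23 = -2070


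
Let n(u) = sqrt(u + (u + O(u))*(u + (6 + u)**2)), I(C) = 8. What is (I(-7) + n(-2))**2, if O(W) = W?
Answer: (8 + I*sqrt(58))**2 ≈ 6.0 + 121.85*I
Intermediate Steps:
n(u) = sqrt(u + 2*u*(u + (6 + u)**2)) (n(u) = sqrt(u + (u + u)*(u + (6 + u)**2)) = sqrt(u + (2*u)*(u + (6 + u)**2)) = sqrt(u + 2*u*(u + (6 + u)**2)))
(I(-7) + n(-2))**2 = (8 + sqrt(-2*(73 + 2*(-2)**2 + 26*(-2))))**2 = (8 + sqrt(-2*(73 + 2*4 - 52)))**2 = (8 + sqrt(-2*(73 + 8 - 52)))**2 = (8 + sqrt(-2*29))**2 = (8 + sqrt(-58))**2 = (8 + I*sqrt(58))**2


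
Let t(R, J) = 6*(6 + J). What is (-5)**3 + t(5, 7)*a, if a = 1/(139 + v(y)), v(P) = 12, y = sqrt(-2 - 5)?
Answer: -18797/151 ≈ -124.48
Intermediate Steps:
y = I*sqrt(7) (y = sqrt(-7) = I*sqrt(7) ≈ 2.6458*I)
t(R, J) = 36 + 6*J
a = 1/151 (a = 1/(139 + 12) = 1/151 ≈ 0.0066225)
(-5)**3 + t(5, 7)*a = (-5)**3 + (36 + 6*7)*(1/151) = -125 + (36 + 42)*(1/151) = -125 + 78*(1/151) = -125 + 78/151 = -18797/151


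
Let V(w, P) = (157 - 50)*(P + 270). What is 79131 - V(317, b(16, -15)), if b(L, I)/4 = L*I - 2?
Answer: 153817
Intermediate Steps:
b(L, I) = -8 + 4*I*L (b(L, I) = 4*(L*I - 2) = 4*(I*L - 2) = 4*(-2 + I*L) = -8 + 4*I*L)
V(w, P) = 28890 + 107*P (V(w, P) = 107*(270 + P) = 28890 + 107*P)
79131 - V(317, b(16, -15)) = 79131 - (28890 + 107*(-8 + 4*(-15)*16)) = 79131 - (28890 + 107*(-8 - 960)) = 79131 - (28890 + 107*(-968)) = 79131 - (28890 - 103576) = 79131 - 1*(-74686) = 79131 + 74686 = 153817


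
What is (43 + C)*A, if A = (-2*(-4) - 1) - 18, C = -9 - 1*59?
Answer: 275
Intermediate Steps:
C = -68 (C = -9 - 59 = -68)
A = -11 (A = (8 - 1) - 18 = 7 - 18 = -11)
(43 + C)*A = (43 - 68)*(-11) = -25*(-11) = 275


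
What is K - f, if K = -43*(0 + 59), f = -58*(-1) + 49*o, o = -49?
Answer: -194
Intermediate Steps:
f = -2343 (f = -58*(-1) + 49*(-49) = 58 - 2401 = -2343)
K = -2537 (K = -43*59 = -2537)
K - f = -2537 - 1*(-2343) = -2537 + 2343 = -194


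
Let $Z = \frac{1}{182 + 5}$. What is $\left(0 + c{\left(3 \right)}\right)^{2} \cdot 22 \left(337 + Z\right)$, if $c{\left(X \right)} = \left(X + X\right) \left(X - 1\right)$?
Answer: $\frac{18149760}{17} \approx 1.0676 \cdot 10^{6}$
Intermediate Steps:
$c{\left(X \right)} = 2 X \left(-1 + X\right)$
$Z = \frac{1}{187} \approx 0.0053476$
$\left(0 + c{\left(3 \right)}\right)^{2} \cdot 22 \left(337 + Z\right) = \left(0 + 2 \cdot 3 \left(-1 + 3\right)\right)^{2} \cdot 22 \left(337 + \frac{1}{187}\right) = \left(0 + 2 \cdot 3 \cdot 2\right)^{2} \cdot 22 \cdot \frac{63020}{187} = \left(0 + 12\right)^{2} \cdot 22 \cdot \frac{63020}{187} = 12^{2} \cdot 22 \cdot \frac{63020}{187} = 144 \cdot 22 \cdot \frac{63020}{187} = 3168 \cdot \frac{63020}{187} = \frac{18149760}{17}$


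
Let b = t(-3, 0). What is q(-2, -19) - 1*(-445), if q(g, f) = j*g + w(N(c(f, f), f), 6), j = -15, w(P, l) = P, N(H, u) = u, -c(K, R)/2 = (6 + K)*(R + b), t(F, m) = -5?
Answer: 456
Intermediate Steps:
b = -5
c(K, R) = -2*(-5 + R)*(6 + K) (c(K, R) = -2*(6 + K)*(R - 5) = -2*(6 + K)*(-5 + R) = -2*(-5 + R)*(6 + K))
q(g, f) = f - 15*g (q(g, f) = -15*g + f = f - 15*g)
q(-2, -19) - 1*(-445) = (-19 - 15*(-2)) - 1*(-445) = (-19 + 30) + 445 = 11 + 445 = 456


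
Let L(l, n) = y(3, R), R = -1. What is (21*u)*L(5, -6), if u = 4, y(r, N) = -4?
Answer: -336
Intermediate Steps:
L(l, n) = -4
(21*u)*L(5, -6) = (21*4)*(-4) = 84*(-4) = -336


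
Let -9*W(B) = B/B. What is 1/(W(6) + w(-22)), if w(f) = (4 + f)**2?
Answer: 9/2915 ≈ 0.0030875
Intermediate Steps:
W(B) = -1/9 (W(B) = -B/(9*B) = -1/9*1 = -1/9)
1/(W(6) + w(-22)) = 1/(-1/9 + (4 - 22)**2) = 1/(-1/9 + (-18)**2) = 1/(-1/9 + 324) = 1/(2915/9) = 9/2915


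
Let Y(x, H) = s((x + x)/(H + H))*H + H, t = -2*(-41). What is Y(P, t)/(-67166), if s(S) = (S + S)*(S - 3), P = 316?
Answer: -12741/1376903 ≈ -0.0092534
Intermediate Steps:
s(S) = 2*S*(-3 + S) (s(S) = (2*S)*(-3 + S) = 2*S*(-3 + S))
t = 82
Y(x, H) = H + 2*x*(-3 + x/H) (Y(x, H) = (2*((x + x)/(H + H))*(-3 + (x + x)/(H + H)))*H + H = (2*((2*x)/((2*H)))*(-3 + (2*x)/((2*H))))*H + H = (2*((2*x)*(1/(2*H)))*(-3 + (2*x)*(1/(2*H))))*H + H = (2*(x/H)*(-3 + x/H))*H + H = (2*x*(-3 + x/H)/H)*H + H = 2*x*(-3 + x/H) + H = H + 2*x*(-3 + x/H))
Y(P, t)/(-67166) = (82 - 6*316 + 2*316²/82)/(-67166) = (82 - 1896 + 2*(1/82)*99856)*(-1/67166) = (82 - 1896 + 99856/41)*(-1/67166) = (25482/41)*(-1/67166) = -12741/1376903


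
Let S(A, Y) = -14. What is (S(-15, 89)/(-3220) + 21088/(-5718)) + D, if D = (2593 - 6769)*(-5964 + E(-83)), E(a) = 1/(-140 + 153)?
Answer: 212901049692527/8548410 ≈ 2.4905e+7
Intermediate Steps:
E(a) = 1/13
D = 323769456/13 (D = (2593 - 6769)*(-5964 + 1/13) = -4176*(-77531/13) = 323769456/13 ≈ 2.4905e+7)
(S(-15, 89)/(-3220) + 21088/(-5718)) + D = (-14/(-3220) + 21088/(-5718)) + 323769456/13 = (-14*(-1/3220) + 21088*(-1/5718)) + 323769456/13 = (1/230 - 10544/2859) + 323769456/13 = -2422261/657570 + 323769456/13 = 212901049692527/8548410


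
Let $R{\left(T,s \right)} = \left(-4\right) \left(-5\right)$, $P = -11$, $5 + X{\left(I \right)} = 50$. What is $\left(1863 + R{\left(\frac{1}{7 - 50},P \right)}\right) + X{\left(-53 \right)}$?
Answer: $1928$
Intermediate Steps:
$X{\left(I \right)} = 45$ ($X{\left(I \right)} = -5 + 50 = 45$)
$R{\left(T,s \right)} = 20$
$\left(1863 + R{\left(\frac{1}{7 - 50},P \right)}\right) + X{\left(-53 \right)} = \left(1863 + 20\right) + 45 = 1883 + 45 = 1928$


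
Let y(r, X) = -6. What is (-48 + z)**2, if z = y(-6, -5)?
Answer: 2916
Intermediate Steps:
z = -6
(-48 + z)**2 = (-48 - 6)**2 = (-54)**2 = 2916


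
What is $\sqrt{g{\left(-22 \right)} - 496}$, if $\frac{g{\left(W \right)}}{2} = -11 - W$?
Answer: $i \sqrt{474} \approx 21.772 i$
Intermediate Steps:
$g{\left(W \right)} = -22 - 2 W$ ($g{\left(W \right)} = 2 \left(-11 - W\right) = -22 - 2 W$)
$\sqrt{g{\left(-22 \right)} - 496} = \sqrt{\left(-22 - -44\right) - 496} = \sqrt{\left(-22 + 44\right) - 496} = \sqrt{22 - 496} = \sqrt{-474} = i \sqrt{474}$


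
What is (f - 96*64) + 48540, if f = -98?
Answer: 42298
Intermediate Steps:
(f - 96*64) + 48540 = (-98 - 96*64) + 48540 = (-98 - 6144) + 48540 = -6242 + 48540 = 42298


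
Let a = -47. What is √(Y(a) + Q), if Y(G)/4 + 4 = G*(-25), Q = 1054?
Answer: √5738 ≈ 75.750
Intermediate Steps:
Y(G) = -16 - 100*G (Y(G) = -16 + 4*(G*(-25)) = -16 + 4*(-25*G) = -16 - 100*G)
√(Y(a) + Q) = √((-16 - 100*(-47)) + 1054) = √((-16 + 4700) + 1054) = √(4684 + 1054) = √5738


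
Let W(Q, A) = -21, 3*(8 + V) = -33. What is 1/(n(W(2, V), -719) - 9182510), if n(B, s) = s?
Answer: -1/9183229 ≈ -1.0889e-7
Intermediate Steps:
V = -19 (V = -8 + (⅓)*(-33) = -8 - 11 = -19)
1/(n(W(2, V), -719) - 9182510) = 1/(-719 - 9182510) = 1/(-9183229) = -1/9183229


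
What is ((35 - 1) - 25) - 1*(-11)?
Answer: 20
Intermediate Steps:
((35 - 1) - 25) - 1*(-11) = (34 - 25) + 11 = 9 + 11 = 20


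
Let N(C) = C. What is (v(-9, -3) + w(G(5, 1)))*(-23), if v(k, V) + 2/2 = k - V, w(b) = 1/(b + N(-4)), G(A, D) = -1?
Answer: 828/5 ≈ 165.60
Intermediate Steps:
w(b) = 1/(-4 + b) (w(b) = 1/(b - 4) = 1/(-4 + b))
v(k, V) = -1 + k - V (v(k, V) = -1 + (k - V) = -1 + k - V)
(v(-9, -3) + w(G(5, 1)))*(-23) = ((-1 - 9 - 1*(-3)) + 1/(-4 - 1))*(-23) = ((-1 - 9 + 3) + 1/(-5))*(-23) = (-7 - ⅕)*(-23) = -36/5*(-23) = 828/5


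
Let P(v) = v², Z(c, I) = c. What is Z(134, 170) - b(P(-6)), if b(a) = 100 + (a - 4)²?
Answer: -990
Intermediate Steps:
b(a) = 100 + (-4 + a)²
Z(134, 170) - b(P(-6)) = 134 - (100 + (-4 + (-6)²)²) = 134 - (100 + (-4 + 36)²) = 134 - (100 + 32²) = 134 - (100 + 1024) = 134 - 1*1124 = 134 - 1124 = -990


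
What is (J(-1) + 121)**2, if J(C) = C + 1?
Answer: 14641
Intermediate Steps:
J(C) = 1 + C
(J(-1) + 121)**2 = ((1 - 1) + 121)**2 = (0 + 121)**2 = 121**2 = 14641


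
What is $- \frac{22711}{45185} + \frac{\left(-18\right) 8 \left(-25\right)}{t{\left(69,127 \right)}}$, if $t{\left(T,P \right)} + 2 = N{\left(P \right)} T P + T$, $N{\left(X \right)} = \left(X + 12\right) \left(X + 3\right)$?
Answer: $- \frac{3596066884147}{7154930748245} \approx -0.5026$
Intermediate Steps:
$N{\left(X \right)} = \left(3 + X\right) \left(12 + X\right)$ ($N{\left(X \right)} = \left(12 + X\right) \left(3 + X\right) = \left(3 + X\right) \left(12 + X\right)$)
$t{\left(T,P \right)} = -2 + T + P T \left(36 + P^{2} + 15 P\right)$ ($t{\left(T,P \right)} = -2 + \left(\left(36 + P^{2} + 15 P\right) T P + T\right) = -2 + \left(T \left(36 + P^{2} + 15 P\right) P + T\right) = -2 + \left(P T \left(36 + P^{2} + 15 P\right) + T\right) = -2 + \left(T + P T \left(36 + P^{2} + 15 P\right)\right) = -2 + T + P T \left(36 + P^{2} + 15 P\right)$)
$- \frac{22711}{45185} + \frac{\left(-18\right) 8 \left(-25\right)}{t{\left(69,127 \right)}} = - \frac{22711}{45185} + \frac{\left(-18\right) 8 \left(-25\right)}{-2 + 69 + 127 \cdot 69 \left(36 + 127^{2} + 15 \cdot 127\right)} = \left(-22711\right) \frac{1}{45185} + \frac{\left(-144\right) \left(-25\right)}{-2 + 69 + 127 \cdot 69 \left(36 + 16129 + 1905\right)} = - \frac{22711}{45185} + \frac{3600}{-2 + 69 + 127 \cdot 69 \cdot 18070} = - \frac{22711}{45185} + \frac{3600}{-2 + 69 + 158347410} = - \frac{22711}{45185} + \frac{3600}{158347477} = - \frac{3596066884147}{7154930748245}$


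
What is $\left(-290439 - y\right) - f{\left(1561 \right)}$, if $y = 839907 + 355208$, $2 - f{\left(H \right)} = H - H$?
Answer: $-1485556$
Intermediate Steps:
$f{\left(H \right)} = 2$ ($f{\left(H \right)} = 2 - \left(H - H\right) = 2 - 0 = 2 + 0 = 2$)
$y = 1195115$
$\left(-290439 - y\right) - f{\left(1561 \right)} = \left(-290439 - 1195115\right) - 2 = -1485554 - 2 = -1485556$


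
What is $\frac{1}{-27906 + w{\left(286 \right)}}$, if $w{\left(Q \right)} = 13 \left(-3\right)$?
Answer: $- \frac{1}{27945} \approx -3.5785 \cdot 10^{-5}$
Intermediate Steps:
$w{\left(Q \right)} = -39$
$\frac{1}{-27906 + w{\left(286 \right)}} = \frac{1}{-27906 - 39} = \frac{1}{-27945} = - \frac{1}{27945}$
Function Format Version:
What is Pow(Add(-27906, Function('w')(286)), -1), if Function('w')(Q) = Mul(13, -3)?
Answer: Rational(-1, 27945) ≈ -3.5785e-5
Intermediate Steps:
Function('w')(Q) = -39
Pow(Add(-27906, Function('w')(286)), -1) = Pow(Add(-27906, -39), -1) = Pow(-27945, -1) = Rational(-1, 27945)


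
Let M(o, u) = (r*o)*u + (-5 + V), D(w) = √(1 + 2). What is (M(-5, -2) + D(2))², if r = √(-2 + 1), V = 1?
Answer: (4 - √3 - 10*I)² ≈ -94.856 - 45.359*I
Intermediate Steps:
D(w) = √3
r = I (r = √(-1) = I ≈ 1.0*I)
M(o, u) = -4 + I*o*u (M(o, u) = (I*o)*u + (-5 + 1) = I*o*u - 4 = -4 + I*o*u)
(M(-5, -2) + D(2))² = ((-4 + I*(-5)*(-2)) + √3)² = ((-4 + 10*I) + √3)² = (-4 + √3 + 10*I)²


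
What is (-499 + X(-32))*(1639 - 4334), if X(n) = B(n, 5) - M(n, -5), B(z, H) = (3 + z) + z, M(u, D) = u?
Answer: 1422960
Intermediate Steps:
B(z, H) = 3 + 2*z
X(n) = 3 + n (X(n) = (3 + 2*n) - n = 3 + n)
(-499 + X(-32))*(1639 - 4334) = (-499 + (3 - 32))*(1639 - 4334) = (-499 - 29)*(-2695) = -528*(-2695) = 1422960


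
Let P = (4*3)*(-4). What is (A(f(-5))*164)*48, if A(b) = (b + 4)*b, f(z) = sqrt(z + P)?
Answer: -417216 + 31488*I*sqrt(53) ≈ -4.1722e+5 + 2.2924e+5*I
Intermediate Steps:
P = -48 (P = 12*(-4) = -48)
f(z) = sqrt(-48 + z) (f(z) = sqrt(z - 48) = sqrt(-48 + z))
A(b) = b*(4 + b) (A(b) = (4 + b)*b = b*(4 + b))
(A(f(-5))*164)*48 = ((sqrt(-48 - 5)*(4 + sqrt(-48 - 5)))*164)*48 = ((sqrt(-53)*(4 + sqrt(-53)))*164)*48 = (((I*sqrt(53))*(4 + I*sqrt(53)))*164)*48 = ((I*sqrt(53)*(4 + I*sqrt(53)))*164)*48 = (164*I*sqrt(53)*(4 + I*sqrt(53)))*48 = 7872*I*sqrt(53)*(4 + I*sqrt(53))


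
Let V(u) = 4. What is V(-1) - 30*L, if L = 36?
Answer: -1076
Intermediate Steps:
V(-1) - 30*L = 4 - 30*36 = 4 - 1080 = -1076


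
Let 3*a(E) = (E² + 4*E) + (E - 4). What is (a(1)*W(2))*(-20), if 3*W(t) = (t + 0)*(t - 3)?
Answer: 80/9 ≈ 8.8889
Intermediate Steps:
W(t) = t*(-3 + t)/3 (W(t) = ((t + 0)*(t - 3))/3 = (t*(-3 + t))/3 = t*(-3 + t)/3)
a(E) = -4/3 + E²/3 + 5*E/3 (a(E) = ((E² + 4*E) + (E - 4))/3 = ((E² + 4*E) + (-4 + E))/3 = (-4 + E² + 5*E)/3 = -4/3 + E²/3 + 5*E/3)
(a(1)*W(2))*(-20) = ((-4/3 + (⅓)*1² + (5/3)*1)*((⅓)*2*(-3 + 2)))*(-20) = ((-4/3 + (⅓)*1 + 5/3)*((⅓)*2*(-1)))*(-20) = ((-4/3 + ⅓ + 5/3)*(-⅔))*(-20) = ((⅔)*(-⅔))*(-20) = -4/9*(-20) = 80/9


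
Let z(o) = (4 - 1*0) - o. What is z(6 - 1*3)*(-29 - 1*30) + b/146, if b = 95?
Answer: -8519/146 ≈ -58.349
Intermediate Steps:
z(o) = 4 - o (z(o) = (4 + 0) - o = 4 - o)
z(6 - 1*3)*(-29 - 1*30) + b/146 = (4 - (6 - 1*3))*(-29 - 1*30) + 95/146 = (4 - (6 - 3))*(-29 - 30) + 95*(1/146) = (4 - 1*3)*(-59) + 95/146 = (4 - 3)*(-59) + 95/146 = 1*(-59) + 95/146 = -59 + 95/146 = -8519/146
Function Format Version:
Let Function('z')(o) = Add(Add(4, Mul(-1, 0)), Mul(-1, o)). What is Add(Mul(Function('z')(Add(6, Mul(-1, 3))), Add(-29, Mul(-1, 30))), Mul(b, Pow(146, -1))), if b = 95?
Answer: Rational(-8519, 146) ≈ -58.349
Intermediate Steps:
Function('z')(o) = Add(4, Mul(-1, o)) (Function('z')(o) = Add(Add(4, 0), Mul(-1, o)) = Add(4, Mul(-1, o)))
Add(Mul(Function('z')(Add(6, Mul(-1, 3))), Add(-29, Mul(-1, 30))), Mul(b, Pow(146, -1))) = Add(Mul(Add(4, Mul(-1, Add(6, Mul(-1, 3)))), Add(-29, Mul(-1, 30))), Mul(95, Pow(146, -1))) = Add(Mul(Add(4, Mul(-1, Add(6, -3))), Add(-29, -30)), Mul(95, Rational(1, 146))) = Add(Mul(Add(4, Mul(-1, 3)), -59), Rational(95, 146)) = Add(Mul(Add(4, -3), -59), Rational(95, 146)) = Add(Mul(1, -59), Rational(95, 146)) = Add(-59, Rational(95, 146)) = Rational(-8519, 146)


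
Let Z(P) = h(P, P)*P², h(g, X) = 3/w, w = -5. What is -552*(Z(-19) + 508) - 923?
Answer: -808879/5 ≈ -1.6178e+5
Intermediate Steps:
h(g, X) = -⅗ (h(g, X) = 3/(-5) = 3*(-⅕) = -⅗)
Z(P) = -3*P²/5
-552*(Z(-19) + 508) - 923 = -552*(-⅗*(-19)² + 508) - 923 = -552*(-⅗*361 + 508) - 923 = -552*(-1083/5 + 508) - 923 = -552*1457/5 - 923 = -804264/5 - 923 = -808879/5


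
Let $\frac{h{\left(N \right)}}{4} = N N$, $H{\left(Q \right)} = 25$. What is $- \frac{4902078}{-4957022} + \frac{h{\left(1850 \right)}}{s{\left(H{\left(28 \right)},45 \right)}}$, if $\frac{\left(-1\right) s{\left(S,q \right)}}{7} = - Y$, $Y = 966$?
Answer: $\frac{2424813536837}{1197120813} \approx 2025.5$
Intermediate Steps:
$s{\left(S,q \right)} = 6762$ ($s{\left(S,q \right)} = - 7 \left(\left(-1\right) 966\right) = \left(-7\right) \left(-966\right) = 6762$)
$h{\left(N \right)} = 4 N^{2}$ ($h{\left(N \right)} = 4 N N = 4 N^{2}$)
$- \frac{4902078}{-4957022} + \frac{h{\left(1850 \right)}}{s{\left(H{\left(28 \right)},45 \right)}} = - \frac{4902078}{-4957022} + \frac{4 \cdot 1850^{2}}{6762} = \left(-4902078\right) \left(- \frac{1}{4957022}\right) + 4 \cdot 3422500 \cdot \frac{1}{6762} = \frac{2451039}{2478511} + 13690000 \cdot \frac{1}{6762} = \frac{2451039}{2478511} + \frac{6845000}{3381} = \frac{2424813536837}{1197120813}$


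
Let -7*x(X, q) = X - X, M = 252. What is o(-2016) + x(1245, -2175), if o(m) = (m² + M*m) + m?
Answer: 3554208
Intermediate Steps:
x(X, q) = 0 (x(X, q) = -(X - X)/7 = -⅐*0 = 0)
o(m) = m² + 253*m (o(m) = (m² + 252*m) + m = m² + 253*m)
o(-2016) + x(1245, -2175) = -2016*(253 - 2016) + 0 = -2016*(-1763) + 0 = 3554208 + 0 = 3554208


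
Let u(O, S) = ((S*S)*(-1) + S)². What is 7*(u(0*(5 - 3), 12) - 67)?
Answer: 121499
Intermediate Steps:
u(O, S) = (S - S²)² (u(O, S) = (S²*(-1) + S)² = (-S² + S)² = (S - S²)²)
7*(u(0*(5 - 3), 12) - 67) = 7*(12²*(-1 + 12)² - 67) = 7*(144*11² - 67) = 7*(144*121 - 67) = 7*(17424 - 67) = 7*17357 = 121499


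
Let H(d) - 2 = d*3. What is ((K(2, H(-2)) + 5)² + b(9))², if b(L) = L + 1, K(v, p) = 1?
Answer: 2116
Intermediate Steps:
H(d) = 2 + 3*d (H(d) = 2 + d*3 = 2 + 3*d)
b(L) = 1 + L
((K(2, H(-2)) + 5)² + b(9))² = ((1 + 5)² + (1 + 9))² = (6² + 10)² = (36 + 10)² = 46² = 2116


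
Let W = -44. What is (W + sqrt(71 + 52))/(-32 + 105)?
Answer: -44/73 + sqrt(123)/73 ≈ -0.45081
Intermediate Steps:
(W + sqrt(71 + 52))/(-32 + 105) = (-44 + sqrt(71 + 52))/(-32 + 105) = (-44 + sqrt(123))/73 = -44/73 + sqrt(123)/73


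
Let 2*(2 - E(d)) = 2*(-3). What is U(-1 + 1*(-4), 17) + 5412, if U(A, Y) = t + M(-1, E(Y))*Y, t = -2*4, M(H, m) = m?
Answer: 5489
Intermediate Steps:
E(d) = 5 (E(d) = 2 - (-3) = 2 - ½*(-6) = 2 + 3 = 5)
t = -8
U(A, Y) = -8 + 5*Y
U(-1 + 1*(-4), 17) + 5412 = (-8 + 5*17) + 5412 = (-8 + 85) + 5412 = 77 + 5412 = 5489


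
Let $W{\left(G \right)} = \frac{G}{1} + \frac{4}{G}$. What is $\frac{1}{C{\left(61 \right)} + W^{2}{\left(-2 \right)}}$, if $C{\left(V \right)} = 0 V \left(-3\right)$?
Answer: $\frac{1}{16} \approx 0.0625$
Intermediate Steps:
$W{\left(G \right)} = G + \frac{4}{G}$ ($W{\left(G \right)} = G 1 + \frac{4}{G} = G + \frac{4}{G}$)
$C{\left(V \right)} = 0$ ($C{\left(V \right)} = 0 \left(-3\right) = 0$)
$\frac{1}{C{\left(61 \right)} + W^{2}{\left(-2 \right)}} = \frac{1}{0 + \left(-2 + \frac{4}{-2}\right)^{2}} = \frac{1}{0 + \left(-2 + 4 \left(- \frac{1}{2}\right)\right)^{2}} = \frac{1}{0 + \left(-2 - 2\right)^{2}} = \frac{1}{0 + \left(-4\right)^{2}} = \frac{1}{0 + 16} = \frac{1}{16}$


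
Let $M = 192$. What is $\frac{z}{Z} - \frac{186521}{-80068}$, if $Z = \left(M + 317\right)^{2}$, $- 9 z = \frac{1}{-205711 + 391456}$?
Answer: $\frac{80783551326067637}{34678011524611140} \approx 2.3295$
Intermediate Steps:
$z = - \frac{1}{1671705}$ ($z = - \frac{1}{9 \left(-205711 + 391456\right)} = - \frac{1}{9 \cdot 185745} = \left(- \frac{1}{9}\right) \frac{1}{185745} = - \frac{1}{1671705} \approx -5.9819 \cdot 10^{-7}$)
$Z = 259081$ ($Z = \left(192 + 317\right)^{2} = 509^{2} = 259081$)
$\frac{z}{Z} - \frac{186521}{-80068} = - \frac{1}{1671705 \cdot 259081} - \frac{186521}{-80068} = \left(- \frac{1}{1671705}\right) \frac{1}{259081} - - \frac{186521}{80068} = - \frac{1}{433107003105} + \frac{186521}{80068} = \frac{80783551326067637}{34678011524611140}$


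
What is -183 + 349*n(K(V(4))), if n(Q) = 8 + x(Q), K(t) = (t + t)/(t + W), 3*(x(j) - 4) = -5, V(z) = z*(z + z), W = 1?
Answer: 10270/3 ≈ 3423.3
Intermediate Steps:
V(z) = 2*z² (V(z) = z*(2*z) = 2*z²)
x(j) = 7/3 (x(j) = 4 + (⅓)*(-5) = 4 - 5/3 = 7/3)
K(t) = 2*t/(1 + t) (K(t) = (t + t)/(t + 1) = (2*t)/(1 + t) = 2*t/(1 + t))
n(Q) = 31/3 (n(Q) = 8 + 7/3 = 31/3)
-183 + 349*n(K(V(4))) = -183 + 349*(31/3) = -183 + 10819/3 = 10270/3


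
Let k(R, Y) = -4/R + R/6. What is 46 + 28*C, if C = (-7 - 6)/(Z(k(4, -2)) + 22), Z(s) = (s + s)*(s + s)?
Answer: 3008/101 ≈ 29.782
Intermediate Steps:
k(R, Y) = -4/R + R/6 (k(R, Y) = -4/R + R*(⅙) = -4/R + R/6)
Z(s) = 4*s² (Z(s) = (2*s)*(2*s) = 4*s²)
C = -117/202 (C = (-7 - 6)/(4*(-4/4 + (⅙)*4)² + 22) = -13/(4*(-4*¼ + ⅔)² + 22) = -13/(4*(-1 + ⅔)² + 22) = -13/(4*(-⅓)² + 22) = -13/(4*(⅑) + 22) = -13/(4/9 + 22) = -13/202/9 = -13*9/202 = -117/202 ≈ -0.57921)
46 + 28*C = 46 + 28*(-117/202) = 46 - 1638/101 = 3008/101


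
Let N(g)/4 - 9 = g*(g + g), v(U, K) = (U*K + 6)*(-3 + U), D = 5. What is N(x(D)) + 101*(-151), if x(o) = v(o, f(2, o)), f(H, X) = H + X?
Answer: 38577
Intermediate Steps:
v(U, K) = (-3 + U)*(6 + K*U) (v(U, K) = (K*U + 6)*(-3 + U) = (6 + K*U)*(-3 + U) = (-3 + U)*(6 + K*U))
x(o) = -18 + 6*o + o²*(2 + o) - 3*o*(2 + o) (x(o) = -18 + 6*o + (2 + o)*o² - 3*(2 + o)*o = -18 + 6*o + o²*(2 + o) - 3*o*(2 + o))
N(g) = 36 + 8*g² (N(g) = 36 + 4*(g*(g + g)) = 36 + 4*(g*(2*g)) = 36 + 4*(2*g²) = 36 + 8*g²)
N(x(D)) + 101*(-151) = (36 + 8*(-18 + 5³ - 1*5²)²) + 101*(-151) = (36 + 8*(-18 + 125 - 1*25)²) - 15251 = (36 + 8*(-18 + 125 - 25)²) - 15251 = (36 + 8*82²) - 15251 = (36 + 8*6724) - 15251 = (36 + 53792) - 15251 = 53828 - 15251 = 38577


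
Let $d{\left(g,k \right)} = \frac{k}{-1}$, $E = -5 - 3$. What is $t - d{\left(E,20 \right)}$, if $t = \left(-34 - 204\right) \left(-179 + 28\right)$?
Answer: $35958$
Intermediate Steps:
$E = -8$
$d{\left(g,k \right)} = - k$ ($d{\left(g,k \right)} = k \left(-1\right) = - k$)
$t = 35938$ ($t = \left(-238\right) \left(-151\right) = 35938$)
$t - d{\left(E,20 \right)} = 35938 - \left(-1\right) 20 = 35938 - -20 = 35938 + 20 = 35958$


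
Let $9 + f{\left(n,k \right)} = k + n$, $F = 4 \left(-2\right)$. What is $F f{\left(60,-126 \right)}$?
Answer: $600$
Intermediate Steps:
$F = -8$
$f{\left(n,k \right)} = -9 + k + n$ ($f{\left(n,k \right)} = -9 + \left(k + n\right) = -9 + k + n$)
$F f{\left(60,-126 \right)} = - 8 \left(-9 - 126 + 60\right) = \left(-8\right) \left(-75\right) = 600$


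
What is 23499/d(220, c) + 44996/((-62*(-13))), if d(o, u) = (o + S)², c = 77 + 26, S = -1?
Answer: 120944075/2147587 ≈ 56.316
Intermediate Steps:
c = 103
d(o, u) = (-1 + o)² (d(o, u) = (o - 1)² = (-1 + o)²)
23499/d(220, c) + 44996/((-62*(-13))) = 23499/((-1 + 220)²) + 44996/((-62*(-13))) = 23499/(219²) + 44996/806 = 23499/47961 + 44996*(1/806) = 23499*(1/47961) + 22498/403 = 2611/5329 + 22498/403 = 120944075/2147587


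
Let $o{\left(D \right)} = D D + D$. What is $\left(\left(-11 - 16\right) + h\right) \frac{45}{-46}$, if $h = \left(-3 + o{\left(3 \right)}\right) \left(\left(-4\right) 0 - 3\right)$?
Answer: $\frac{1215}{23} \approx 52.826$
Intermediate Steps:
$o{\left(D \right)} = D + D^{2}$ ($o{\left(D \right)} = D^{2} + D = D + D^{2}$)
$h = -27$ ($h = \left(-3 + 3 \left(1 + 3\right)\right) \left(\left(-4\right) 0 - 3\right) = \left(-3 + 3 \cdot 4\right) \left(0 - 3\right) = \left(-3 + 12\right) \left(-3\right) = 9 \left(-3\right) = -27$)
$\left(\left(-11 - 16\right) + h\right) \frac{45}{-46} = \left(\left(-11 - 16\right) - 27\right) \frac{45}{-46} = \left(-27 - 27\right) 45 \left(- \frac{1}{46}\right) = \left(-54\right) \left(- \frac{45}{46}\right) = \frac{1215}{23}$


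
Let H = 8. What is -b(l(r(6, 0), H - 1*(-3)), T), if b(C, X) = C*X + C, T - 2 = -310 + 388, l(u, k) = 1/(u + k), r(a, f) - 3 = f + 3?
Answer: -81/17 ≈ -4.7647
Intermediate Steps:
r(a, f) = 6 + f (r(a, f) = 3 + (f + 3) = 3 + (3 + f) = 6 + f)
l(u, k) = 1/(k + u)
T = 80 (T = 2 + (-310 + 388) = 2 + 78 = 80)
b(C, X) = C + C*X
-b(l(r(6, 0), H - 1*(-3)), T) = -(1 + 80)/((8 - 1*(-3)) + (6 + 0)) = -81/((8 + 3) + 6) = -81/(11 + 6) = -81/17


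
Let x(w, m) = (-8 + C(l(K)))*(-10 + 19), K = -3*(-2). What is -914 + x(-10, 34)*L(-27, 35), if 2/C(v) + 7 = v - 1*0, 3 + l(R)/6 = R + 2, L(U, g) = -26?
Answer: 21566/23 ≈ 937.65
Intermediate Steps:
K = 6
l(R) = -6 + 6*R (l(R) = -18 + 6*(R + 2) = -18 + 6*(2 + R) = -18 + (12 + 6*R) = -6 + 6*R)
C(v) = 2/(-7 + v) (C(v) = 2/(-7 + (v - 1*0)) = 2/(-7 + (v + 0)) = 2/(-7 + v))
x(w, m) = -1638/23 (x(w, m) = (-8 + 2/(-7 + (-6 + 6*6)))*(-10 + 19) = (-8 + 2/(-7 + (-6 + 36)))*9 = (-8 + 2/(-7 + 30))*9 = (-8 + 2/23)*9 = -182/23*9 = -1638/23)
-914 + x(-10, 34)*L(-27, 35) = -914 - 1638/23*(-26) = -914 + 42588/23 = 21566/23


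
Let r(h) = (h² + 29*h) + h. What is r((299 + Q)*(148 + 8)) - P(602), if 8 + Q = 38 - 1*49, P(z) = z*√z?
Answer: 1909252800 - 602*√602 ≈ 1.9092e+9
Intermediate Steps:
P(z) = z^(3/2)
Q = -19 (Q = -8 + (38 - 1*49) = -8 + (38 - 49) = -8 - 11 = -19)
r(h) = h² + 30*h
r((299 + Q)*(148 + 8)) - P(602) = ((299 - 19)*(148 + 8))*(30 + (299 - 19)*(148 + 8)) - 602^(3/2) = (280*156)*(30 + 280*156) - 602*√602 = 43680*(30 + 43680) - 602*√602 = 43680*43710 - 602*√602 = 1909252800 - 602*√602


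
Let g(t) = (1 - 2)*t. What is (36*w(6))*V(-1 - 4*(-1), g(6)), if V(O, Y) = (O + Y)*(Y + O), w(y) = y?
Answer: 1944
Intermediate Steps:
g(t) = -t
V(O, Y) = (O + Y)² (V(O, Y) = (O + Y)*(O + Y) = (O + Y)²)
(36*w(6))*V(-1 - 4*(-1), g(6)) = (36*6)*((-1 - 4*(-1)) - 1*6)² = 216*((-1 + 4) - 6)² = 216*(3 - 6)² = 216*(-3)² = 216*9 = 1944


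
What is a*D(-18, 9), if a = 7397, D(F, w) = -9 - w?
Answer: -133146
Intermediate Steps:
a*D(-18, 9) = 7397*(-9 - 1*9) = 7397*(-9 - 9) = 7397*(-18) = -133146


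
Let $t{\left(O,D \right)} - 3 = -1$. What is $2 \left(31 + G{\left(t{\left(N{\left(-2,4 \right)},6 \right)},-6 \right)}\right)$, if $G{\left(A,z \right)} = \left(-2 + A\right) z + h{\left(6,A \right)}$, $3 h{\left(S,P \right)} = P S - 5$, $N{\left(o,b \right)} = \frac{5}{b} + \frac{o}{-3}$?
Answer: $\frac{200}{3} \approx 66.667$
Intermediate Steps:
$N{\left(o,b \right)} = \frac{5}{b} - \frac{o}{3}$ ($N{\left(o,b \right)} = \frac{5}{b} + o \left(- \frac{1}{3}\right) = \frac{5}{b} - \frac{o}{3}$)
$h{\left(S,P \right)} = - \frac{5}{3} + \frac{P S}{3}$ ($h{\left(S,P \right)} = \frac{P S - 5}{3} = \frac{-5 + P S}{3} = - \frac{5}{3} + \frac{P S}{3}$)
$t{\left(O,D \right)} = 2$ ($t{\left(O,D \right)} = 3 - 1 = 2$)
$G{\left(A,z \right)} = - \frac{5}{3} + 2 A + z \left(-2 + A\right)$ ($G{\left(A,z \right)} = \left(-2 + A\right) z + \left(- \frac{5}{3} + \frac{1}{3} A 6\right) = z \left(-2 + A\right) + \left(- \frac{5}{3} + 2 A\right) = - \frac{5}{3} + 2 A + z \left(-2 + A\right)$)
$2 \left(31 + G{\left(t{\left(N{\left(-2,4 \right)},6 \right)},-6 \right)}\right) = 2 \left(31 + \left(- \frac{5}{3} - -12 + 2 \cdot 2 + 2 \left(-6\right)\right)\right) = 2 \left(31 + \left(- \frac{5}{3} + 12 + 4 - 12\right)\right) = 2 \left(31 + \frac{7}{3}\right) = 2 \cdot \frac{100}{3} = \frac{200}{3}$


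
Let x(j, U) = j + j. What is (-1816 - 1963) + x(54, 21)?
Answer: -3671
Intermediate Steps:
x(j, U) = 2*j
(-1816 - 1963) + x(54, 21) = (-1816 - 1963) + 2*54 = -3779 + 108 = -3671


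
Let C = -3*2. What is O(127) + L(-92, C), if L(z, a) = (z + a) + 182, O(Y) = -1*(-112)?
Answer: 196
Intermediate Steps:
O(Y) = 112
C = -6
L(z, a) = 182 + a + z (L(z, a) = (a + z) + 182 = 182 + a + z)
O(127) + L(-92, C) = 112 + (182 - 6 - 92) = 112 + 84 = 196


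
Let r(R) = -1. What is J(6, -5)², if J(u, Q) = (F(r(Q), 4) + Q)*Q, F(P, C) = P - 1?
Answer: 1225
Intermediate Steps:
F(P, C) = -1 + P
J(u, Q) = Q*(-2 + Q) (J(u, Q) = ((-1 - 1) + Q)*Q = (-2 + Q)*Q = Q*(-2 + Q))
J(6, -5)² = (-5*(-2 - 5))² = (-5*(-7))² = 35² = 1225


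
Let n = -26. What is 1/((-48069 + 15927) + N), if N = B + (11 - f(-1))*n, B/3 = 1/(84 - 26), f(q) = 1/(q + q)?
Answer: -58/1881575 ≈ -3.0825e-5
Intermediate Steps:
f(q) = 1/(2*q)
B = 3/58 (B = 3/(84 - 26) = 3/58 ≈ 0.051724)
N = -17339/58 (N = 3/58 + (11 - 1/(2*(-1)))*(-26) = 3/58 + (11 - (-1)/2)*(-26) = 3/58 + (11 - 1*(-½))*(-26) = 3/58 + (11 + ½)*(-26) = 3/58 + (23/2)*(-26) = 3/58 - 299 = -17339/58 ≈ -298.95)
1/((-48069 + 15927) + N) = 1/((-48069 + 15927) - 17339/58) = 1/(-32142 - 17339/58) = 1/(-1881575/58) = -58/1881575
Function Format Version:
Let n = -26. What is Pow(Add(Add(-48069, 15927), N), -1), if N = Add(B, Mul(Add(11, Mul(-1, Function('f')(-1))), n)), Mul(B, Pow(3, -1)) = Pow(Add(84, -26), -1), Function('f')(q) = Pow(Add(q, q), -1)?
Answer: Rational(-58, 1881575) ≈ -3.0825e-5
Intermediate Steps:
Function('f')(q) = Mul(Rational(1, 2), Pow(q, -1)) (Function('f')(q) = Pow(Mul(2, q), -1) = Mul(Rational(1, 2), Pow(q, -1)))
B = Rational(3, 58) (B = Mul(3, Pow(Add(84, -26), -1)) = Mul(3, Pow(58, -1)) = Mul(3, Rational(1, 58)) = Rational(3, 58) ≈ 0.051724)
N = Rational(-17339, 58) (N = Add(Rational(3, 58), Mul(Add(11, Mul(-1, Mul(Rational(1, 2), Pow(-1, -1)))), -26)) = Add(Rational(3, 58), Mul(Add(11, Mul(-1, Mul(Rational(1, 2), -1))), -26)) = Add(Rational(3, 58), Mul(Add(11, Mul(-1, Rational(-1, 2))), -26)) = Add(Rational(3, 58), Mul(Add(11, Rational(1, 2)), -26)) = Add(Rational(3, 58), Mul(Rational(23, 2), -26)) = Add(Rational(3, 58), -299) = Rational(-17339, 58) ≈ -298.95)
Pow(Add(Add(-48069, 15927), N), -1) = Pow(Add(Add(-48069, 15927), Rational(-17339, 58)), -1) = Pow(Add(-32142, Rational(-17339, 58)), -1) = Pow(Rational(-1881575, 58), -1) = Rational(-58, 1881575)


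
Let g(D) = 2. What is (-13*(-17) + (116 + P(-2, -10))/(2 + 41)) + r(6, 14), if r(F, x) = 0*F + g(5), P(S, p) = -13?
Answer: 9692/43 ≈ 225.40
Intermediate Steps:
r(F, x) = 2 (r(F, x) = 0*F + 2 = 0 + 2 = 2)
(-13*(-17) + (116 + P(-2, -10))/(2 + 41)) + r(6, 14) = (-13*(-17) + (116 - 13)/(2 + 41)) + 2 = (221 + 103/43) + 2 = 9606/43 + 2 = 9692/43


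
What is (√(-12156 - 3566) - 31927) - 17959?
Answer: -49886 + I*√15722 ≈ -49886.0 + 125.39*I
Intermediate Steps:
(√(-12156 - 3566) - 31927) - 17959 = (√(-15722) - 31927) - 17959 = (I*√15722 - 31927) - 17959 = (-31927 + I*√15722) - 17959 = -49886 + I*√15722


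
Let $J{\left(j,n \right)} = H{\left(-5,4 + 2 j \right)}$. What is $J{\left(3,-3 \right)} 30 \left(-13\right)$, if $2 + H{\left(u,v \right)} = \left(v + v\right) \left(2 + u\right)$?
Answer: $24180$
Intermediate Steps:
$H{\left(u,v \right)} = -2 + 2 v \left(2 + u\right)$ ($H{\left(u,v \right)} = -2 + \left(v + v\right) \left(2 + u\right) = -2 + 2 v \left(2 + u\right)$)
$J{\left(j,n \right)} = -26 - 12 j$ ($J{\left(j,n \right)} = -2 + 4 \left(4 + 2 j\right) + 2 \left(-5\right) \left(4 + 2 j\right) = -2 + \left(16 + 8 j\right) - \left(40 + 20 j\right) = -26 - 12 j$)
$J{\left(3,-3 \right)} 30 \left(-13\right) = \left(-26 - 36\right) 30 \left(-13\right) = \left(-62\right) 30 \left(-13\right) = \left(-1860\right) \left(-13\right) = 24180$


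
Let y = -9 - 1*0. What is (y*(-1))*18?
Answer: 162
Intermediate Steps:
y = -9 (y = -9 + 0 = -9)
(y*(-1))*18 = -9*(-1)*18 = 9*18 = 162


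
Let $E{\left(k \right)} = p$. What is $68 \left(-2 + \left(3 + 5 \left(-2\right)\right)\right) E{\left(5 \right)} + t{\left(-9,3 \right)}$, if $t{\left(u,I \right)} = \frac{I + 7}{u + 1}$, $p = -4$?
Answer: $\frac{9787}{4} \approx 2446.8$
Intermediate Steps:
$t{\left(u,I \right)} = \frac{7 + I}{1 + u}$
$E{\left(k \right)} = -4$
$68 \left(-2 + \left(3 + 5 \left(-2\right)\right)\right) E{\left(5 \right)} + t{\left(-9,3 \right)} = 68 \left(-2 + \left(3 + 5 \left(-2\right)\right)\right) \left(-4\right) + \frac{7 + 3}{1 - 9} = 68 \left(-2 + \left(3 - 10\right)\right) \left(-4\right) + \frac{1}{-8} \cdot 10 = 68 \left(-2 - 7\right) \left(-4\right) - \frac{5}{4} = 68 \left(\left(-9\right) \left(-4\right)\right) - \frac{5}{4} = 68 \cdot 36 - \frac{5}{4} = 2448 - \frac{5}{4} = \frac{9787}{4}$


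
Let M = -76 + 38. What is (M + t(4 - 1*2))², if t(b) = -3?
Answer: 1681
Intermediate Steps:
M = -38
(M + t(4 - 1*2))² = (-38 - 3)² = (-41)² = 1681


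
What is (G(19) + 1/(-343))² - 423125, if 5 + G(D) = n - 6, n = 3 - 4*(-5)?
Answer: -49763299900/117649 ≈ -4.2298e+5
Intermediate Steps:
n = 23 (n = 3 + 20 = 23)
G(D) = 12 (G(D) = -5 + (23 - 6) = -5 + 17 = 12)
(G(19) + 1/(-343))² - 423125 = (12 + 1/(-343))² - 423125 = (12 + 1*(-1/343))² - 423125 = (12 - 1/343)² - 423125 = (4115/343)² - 423125 = 16933225/117649 - 423125 = -49763299900/117649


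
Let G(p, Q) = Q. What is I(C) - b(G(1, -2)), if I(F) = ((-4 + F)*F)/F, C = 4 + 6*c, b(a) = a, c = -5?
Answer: -28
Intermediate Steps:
C = -26 (C = 4 + 6*(-5) = 4 - 30 = -26)
I(F) = -4 + F (I(F) = (F*(-4 + F))/F = -4 + F)
I(C) - b(G(1, -2)) = (-4 - 26) - 1*(-2) = -30 + 2 = -28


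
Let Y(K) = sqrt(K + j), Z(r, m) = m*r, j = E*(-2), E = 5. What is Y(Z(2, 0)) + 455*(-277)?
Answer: -126035 + I*sqrt(10) ≈ -1.2604e+5 + 3.1623*I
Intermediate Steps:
j = -10 (j = 5*(-2) = -10)
Y(K) = sqrt(-10 + K) (Y(K) = sqrt(K - 10) = sqrt(-10 + K))
Y(Z(2, 0)) + 455*(-277) = sqrt(-10 + 0*2) + 455*(-277) = sqrt(-10 + 0) - 126035 = sqrt(-10) - 126035 = I*sqrt(10) - 126035 = -126035 + I*sqrt(10)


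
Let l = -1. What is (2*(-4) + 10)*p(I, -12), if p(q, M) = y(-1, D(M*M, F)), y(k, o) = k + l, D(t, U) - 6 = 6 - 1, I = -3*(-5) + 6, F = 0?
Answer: -4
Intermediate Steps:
I = 21 (I = 15 + 6 = 21)
D(t, U) = 11 (D(t, U) = 6 + (6 - 1) = 6 + 5 = 11)
y(k, o) = -1 + k (y(k, o) = k - 1 = -1 + k)
p(q, M) = -2 (p(q, M) = -1 - 1 = -2)
(2*(-4) + 10)*p(I, -12) = (2*(-4) + 10)*(-2) = (-8 + 10)*(-2) = 2*(-2) = -4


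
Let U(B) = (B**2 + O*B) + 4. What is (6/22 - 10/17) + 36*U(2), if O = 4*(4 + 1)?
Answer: 323077/187 ≈ 1727.7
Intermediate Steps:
O = 20 (O = 4*5 = 20)
U(B) = 4 + B**2 + 20*B (U(B) = (B**2 + 20*B) + 4 = 4 + B**2 + 20*B)
(6/22 - 10/17) + 36*U(2) = (6/22 - 10/17) + 36*(4 + 2**2 + 20*2) = (6*(1/22) - 10*1/17) + 36*(4 + 4 + 40) = (3/11 - 10/17) + 36*48 = -59/187 + 1728 = 323077/187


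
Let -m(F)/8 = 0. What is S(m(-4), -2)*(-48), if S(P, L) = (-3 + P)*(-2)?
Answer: -288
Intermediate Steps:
m(F) = 0 (m(F) = -8*0 = 0)
S(P, L) = 6 - 2*P
S(m(-4), -2)*(-48) = (6 - 2*0)*(-48) = (6 + 0)*(-48) = 6*(-48) = -288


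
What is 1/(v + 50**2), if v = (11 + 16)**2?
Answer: 1/3229 ≈ 0.00030969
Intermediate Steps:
v = 729 (v = 27**2 = 729)
1/(v + 50**2) = 1/(729 + 50**2) = 1/(729 + 2500) = 1/3229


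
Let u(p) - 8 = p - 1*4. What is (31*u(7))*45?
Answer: 15345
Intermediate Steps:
u(p) = 4 + p (u(p) = 8 + (p - 1*4) = 8 + (p - 4) = 8 + (-4 + p) = 4 + p)
(31*u(7))*45 = (31*(4 + 7))*45 = (31*11)*45 = 341*45 = 15345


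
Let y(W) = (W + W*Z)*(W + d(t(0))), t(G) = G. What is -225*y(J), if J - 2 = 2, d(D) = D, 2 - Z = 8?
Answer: 18000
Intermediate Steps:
Z = -6 (Z = 2 - 1*8 = 2 - 8 = -6)
J = 4 (J = 2 + 2 = 4)
y(W) = -5*W**2 (y(W) = (W + W*(-6))*(W + 0) = (W - 6*W)*W = (-5*W)*W = -5*W**2)
-225*y(J) = -(-1125)*4**2 = -(-1125)*16 = -225*(-80) = 18000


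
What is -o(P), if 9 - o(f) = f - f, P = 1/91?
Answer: -9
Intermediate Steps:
P = 1/91 ≈ 0.010989
o(f) = 9 (o(f) = 9 - (f - f) = 9 - 1*0 = 9 + 0 = 9)
-o(P) = -1*9 = -9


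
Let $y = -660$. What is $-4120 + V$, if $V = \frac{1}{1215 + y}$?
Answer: $- \frac{2286599}{555} \approx -4120.0$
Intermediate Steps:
$V = \frac{1}{555}$ ($V = \frac{1}{1215 - 660} = \frac{1}{555} \approx 0.0018018$)
$-4120 + V = -4120 + \frac{1}{555} = - \frac{2286599}{555}$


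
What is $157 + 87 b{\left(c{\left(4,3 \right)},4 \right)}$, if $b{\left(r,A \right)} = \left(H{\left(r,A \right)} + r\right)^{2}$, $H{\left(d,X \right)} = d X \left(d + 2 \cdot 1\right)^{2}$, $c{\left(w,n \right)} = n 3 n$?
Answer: $718152899332$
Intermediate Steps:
$c{\left(w,n \right)} = 3 n^{2}$ ($c{\left(w,n \right)} = 3 n n = 3 n^{2}$)
$H{\left(d,X \right)} = X d \left(2 + d\right)^{2}$ ($H{\left(d,X \right)} = X d \left(d + 2\right)^{2} = X d \left(2 + d\right)^{2}$)
$b{\left(r,A \right)} = \left(r + A r \left(2 + r\right)^{2}\right)^{2}$ ($b{\left(r,A \right)} = \left(A r \left(2 + r\right)^{2} + r\right)^{2} = \left(r + A r \left(2 + r\right)^{2}\right)^{2}$)
$157 + 87 b{\left(c{\left(4,3 \right)},4 \right)} = 157 + 87 \left(3 \cdot 3^{2}\right)^{2} \left(1 + 4 \left(2 + 3 \cdot 3^{2}\right)^{2}\right)^{2} = 157 + 87 \left(3 \cdot 9\right)^{2} \left(1 + 4 \left(2 + 3 \cdot 9\right)^{2}\right)^{2} = 157 + 87 \cdot 27^{2} \left(1 + 4 \left(2 + 27\right)^{2}\right)^{2} = 157 + 87 \cdot 729 \left(1 + 4 \cdot 29^{2}\right)^{2} = 157 + 87 \cdot 729 \left(1 + 4 \cdot 841\right)^{2} = 157 + 87 \cdot 729 \left(1 + 3364\right)^{2} = 157 + 87 \cdot 729 \cdot 3365^{2} = 157 + 87 \cdot 729 \cdot 11323225 = 157 + 87 \cdot 8254631025 = 157 + 718152899175 = 718152899332$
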